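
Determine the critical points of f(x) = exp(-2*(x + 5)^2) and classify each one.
f'(x) = 4*(-x - 5)*exp(-2*(x + 5)^2)

Solve f'(x) = 0:
  f'(x) = (-4*x - 20)·exp(-2*(x + 5)^2) and exp(-2*(x + 5)^2) > 0 for every x, so f'(x) = 0 ⇔ -4*x - 20 = 0.
  Factor: -4*x - 20 = -4*(x + 5) = 0.
  ⇒ x = -5

f''(x) = 4*(4*(x + 5)^2 - 1)*exp(-2*(x + 5)^2)
Second-derivative test at each critical point:
  f''(-5) = -4 < 0 → local maximum

Critical points: x = -5 (local maximum)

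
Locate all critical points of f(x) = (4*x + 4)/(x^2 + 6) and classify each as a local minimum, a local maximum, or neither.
f'(x) = 4*(x^2 - 2*x*(x + 1) + 6)/(x^2 + 6)^2

Solve f'(x) = 0:
  f'(x) = -4*(x^2 + 2*x - 6)/(x^2 + 6)^2; the denominator is positive wherever f is defined, so f'(x) = 0 ⇔ -4*x^2 - 8*x + 24 = 0.
  Factor: -4*x^2 - 8*x + 24 = -4*(x^2 + 2*x - 6); x^2 + 2*x - 6 = 0 has no rational roots; quadratic formula: x = (-2 ± √28)/2.
  ⇒ x = -sqrt(7) - 1 ≈ -3.6458, -1 + sqrt(7) ≈ 1.6458

f''(x) = 8*(4*x^2*(x + 1) - (3*x + 1)*(x^2 + 6))/(x^2 + 6)^3
Second-derivative test at each critical point:
  f''(-3.6458) = 0.0569 > 0 → local minimum
  f''(1.6458) = -0.2791 < 0 → local maximum

Critical points: x = -sqrt(7) - 1 ≈ -3.6458 (local minimum); x = -1 + sqrt(7) ≈ 1.6458 (local maximum)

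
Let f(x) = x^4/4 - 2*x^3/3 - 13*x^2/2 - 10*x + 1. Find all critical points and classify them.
f'(x) = x^3 - 2*x^2 - 13*x - 10

Solve f'(x) = 0:
  Factor: x^3 - 2*x^2 - 13*x - 10 = (x - 5)*(x + 1)*(x + 2) = 0.
  ⇒ x = -2, -1, 5

f''(x) = 3*x^2 - 4*x - 13
Second-derivative test at each critical point:
  f''(-2) = 7 > 0 → local minimum
  f''(-1) = -6 < 0 → local maximum
  f''(5) = 42 > 0 → local minimum

Critical points: x = -2 (local minimum); x = -1 (local maximum); x = 5 (local minimum)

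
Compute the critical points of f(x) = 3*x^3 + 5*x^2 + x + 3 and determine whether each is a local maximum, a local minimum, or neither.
f'(x) = 9*x^2 + 10*x + 1

Solve f'(x) = 0:
  Factor: 9*x^2 + 10*x + 1 = (x + 1)*(9*x + 1) = 0.
  ⇒ x = -1, -1/9

f''(x) = 18*x + 10
Second-derivative test at each critical point:
  f''(-1) = -8 < 0 → local maximum
  f''(-1/9) = 8 > 0 → local minimum

Critical points: x = -1 (local maximum); x = -1/9 (local minimum)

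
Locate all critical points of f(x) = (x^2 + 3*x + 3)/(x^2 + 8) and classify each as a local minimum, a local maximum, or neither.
f'(x) = (-3*x^2 + 10*x + 24)/(x^4 + 16*x^2 + 64)

Solve f'(x) = 0:
  f'(x) = -(3*x^2 - 10*x - 24)/(x^2 + 8)^2; the denominator is positive wherever f is defined, so f'(x) = 0 ⇔ -3*x^2 + 10*x + 24 = 0.
  3*x^2 - 10*x - 24 = 0 has no rational roots; quadratic formula: x = (10 ± √388)/6.
  ⇒ x = 5/3 - sqrt(97)/3 ≈ -1.6163, 5/3 + sqrt(97)/3 ≈ 4.9496

f''(x) = 2*(3*x^3 - 15*x^2 - 72*x + 40)/(x^6 + 24*x^4 + 192*x^2 + 512)
Second-derivative test at each critical point:
  f''(-1.6163) = 0.1749 > 0 → local minimum
  f''(4.9496) = -0.0187 < 0 → local maximum

Critical points: x = 5/3 - sqrt(97)/3 ≈ -1.6163 (local minimum); x = 5/3 + sqrt(97)/3 ≈ 4.9496 (local maximum)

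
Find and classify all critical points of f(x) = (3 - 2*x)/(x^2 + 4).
f'(x) = 2*(x^2 - 3*x - 4)/(x^4 + 8*x^2 + 16)

Solve f'(x) = 0:
  f'(x) = 2*(x - 4)*(x + 1)/(x^2 + 4)^2; the denominator is positive wherever f is defined, so f'(x) = 0 ⇔ 2*x^2 - 6*x - 8 = 0.
  Factor: 2*x^2 - 6*x - 8 = 2*(x - 4)*(x + 1) = 0.
  ⇒ x = -1, 4

f''(x) = 2*(4*x^2*(3 - 2*x) + 3*(2*x - 1)*(x^2 + 4))/(x^2 + 4)^3
Second-derivative test at each critical point:
  f''(-1) = -2/5 < 0 → local maximum
  f''(4) = 1/40 > 0 → local minimum

Critical points: x = -1 (local maximum); x = 4 (local minimum)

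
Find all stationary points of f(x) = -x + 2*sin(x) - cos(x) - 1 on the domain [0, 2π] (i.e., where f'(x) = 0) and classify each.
f'(x) = sin(x) + 2*cos(x) - 1

Solve f'(x) = 0 on [0, 2π]:
  f'(x) = 0 ⇔ sin(x) + 2*cos(x) = 1. Write the left side as R·cos(x + φ) with R = √(2² + (-1)²) = sqrt(5), cos φ = 2*sqrt(5)/5, sin φ = -sqrt(5)/5; then cos(x + φ) = sqrt(5)/5. Solve for x and keep the solutions lying in [0, 2π].
  ⇒ x = pi/2 ≈ 1.5708, -atan(3/4) + 2*pi ≈ 5.6397

f''(x) = -2*sin(x) + cos(x)
Second-derivative test at each critical point:
  f''(1.5708) = -2 < 0 → local maximum
  f''(5.6397) = 2 > 0 → local minimum

Critical points: x = pi/2 ≈ 1.5708 (local maximum); x = -atan(3/4) + 2*pi ≈ 5.6397 (local minimum)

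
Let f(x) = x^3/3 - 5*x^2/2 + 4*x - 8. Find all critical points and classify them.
f'(x) = x^2 - 5*x + 4

Solve f'(x) = 0:
  Factor: x^2 - 5*x + 4 = (x - 4)*(x - 1) = 0.
  ⇒ x = 1, 4

f''(x) = 2*x - 5
Second-derivative test at each critical point:
  f''(1) = -3 < 0 → local maximum
  f''(4) = 3 > 0 → local minimum

Critical points: x = 1 (local maximum); x = 4 (local minimum)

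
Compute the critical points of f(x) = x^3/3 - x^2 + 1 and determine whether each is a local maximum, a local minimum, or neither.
f'(x) = x*(x - 2)

Solve f'(x) = 0:
  Factor: x^2 - 2*x = x*(x - 2) = 0.
  ⇒ x = 0, 2

f''(x) = 2*x - 2
Second-derivative test at each critical point:
  f''(0) = -2 < 0 → local maximum
  f''(2) = 2 > 0 → local minimum

Critical points: x = 0 (local maximum); x = 2 (local minimum)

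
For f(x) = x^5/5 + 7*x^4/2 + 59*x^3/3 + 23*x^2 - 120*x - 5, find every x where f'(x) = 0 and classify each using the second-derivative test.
f'(x) = x^4 + 14*x^3 + 59*x^2 + 46*x - 120

Solve f'(x) = 0:
  Factor: x^4 + 14*x^3 + 59*x^2 + 46*x - 120 = (x - 1)*(x + 4)*(x + 5)*(x + 6) = 0.
  ⇒ x = -6, -5, -4, 1

f''(x) = 4*x^3 + 42*x^2 + 118*x + 46
Second-derivative test at each critical point:
  f''(-6) = -14 < 0 → local maximum
  f''(-5) = 6 > 0 → local minimum
  f''(-4) = -10 < 0 → local maximum
  f''(1) = 210 > 0 → local minimum

Critical points: x = -6 (local maximum); x = -5 (local minimum); x = -4 (local maximum); x = 1 (local minimum)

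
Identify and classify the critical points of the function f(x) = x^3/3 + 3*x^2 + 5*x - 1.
f'(x) = x^2 + 6*x + 5

Solve f'(x) = 0:
  Factor: x^2 + 6*x + 5 = (x + 1)*(x + 5) = 0.
  ⇒ x = -5, -1

f''(x) = 2*x + 6
Second-derivative test at each critical point:
  f''(-5) = -4 < 0 → local maximum
  f''(-1) = 4 > 0 → local minimum

Critical points: x = -5 (local maximum); x = -1 (local minimum)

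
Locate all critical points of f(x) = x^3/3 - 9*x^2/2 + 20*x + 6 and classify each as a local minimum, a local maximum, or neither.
f'(x) = x^2 - 9*x + 20

Solve f'(x) = 0:
  Factor: x^2 - 9*x + 20 = (x - 5)*(x - 4) = 0.
  ⇒ x = 4, 5

f''(x) = 2*x - 9
Second-derivative test at each critical point:
  f''(4) = -1 < 0 → local maximum
  f''(5) = 1 > 0 → local minimum

Critical points: x = 4 (local maximum); x = 5 (local minimum)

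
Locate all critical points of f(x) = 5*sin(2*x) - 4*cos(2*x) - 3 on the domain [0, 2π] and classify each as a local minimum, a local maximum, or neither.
f'(x) = 8*sin(2*x) + 10*cos(2*x)

Solve f'(x) = 0 on [0, 2π]:
  f'(x) = 0 ⇔ 5*cos(2*x) = -4*sin(2*x) ⇔ tan(2*x) = -5/4, i.e. 2*x = arctan(-5/4) + nπ; keep the solutions lying in [0, 2π].
  ⇒ x = -atan(5/4)/2 + pi/2 ≈ 1.1228, pi - atan(5/4)/2 ≈ 2.6936, -atan(5/4)/2 + 3*pi/2 ≈ 4.2644, -atan(5/4)/2 + 2*pi ≈ 5.8352

f''(x) = -20*sin(2*x) + 16*cos(2*x)
Second-derivative test at each critical point:
  f''(1.1228) = -25.6125 < 0 → local maximum
  f''(2.6936) = 25.6125 > 0 → local minimum
  f''(4.2644) = -25.6125 < 0 → local maximum
  f''(5.8352) = 25.6125 > 0 → local minimum

Critical points: x = -atan(5/4)/2 + pi/2 ≈ 1.1228 (local maximum); x = pi - atan(5/4)/2 ≈ 2.6936 (local minimum); x = -atan(5/4)/2 + 3*pi/2 ≈ 4.2644 (local maximum); x = -atan(5/4)/2 + 2*pi ≈ 5.8352 (local minimum)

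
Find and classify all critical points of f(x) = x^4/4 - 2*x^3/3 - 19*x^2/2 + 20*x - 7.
f'(x) = x^3 - 2*x^2 - 19*x + 20

Solve f'(x) = 0:
  Factor: x^3 - 2*x^2 - 19*x + 20 = (x - 5)*(x - 1)*(x + 4) = 0.
  ⇒ x = -4, 1, 5

f''(x) = 3*x^2 - 4*x - 19
Second-derivative test at each critical point:
  f''(-4) = 45 > 0 → local minimum
  f''(1) = -20 < 0 → local maximum
  f''(5) = 36 > 0 → local minimum

Critical points: x = -4 (local minimum); x = 1 (local maximum); x = 5 (local minimum)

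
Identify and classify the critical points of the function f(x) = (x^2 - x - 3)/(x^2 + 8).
f'(x) = (x^2 + 22*x - 8)/(x^4 + 16*x^2 + 64)

Solve f'(x) = 0:
  f'(x) = (x^2 + 22*x - 8)/(x^2 + 8)^2; the denominator is positive wherever f is defined, so f'(x) = 0 ⇔ x^2 + 22*x - 8 = 0.
  x^2 + 22*x - 8 = 0 has no rational roots; quadratic formula: x = (-22 ± √516)/2.
  ⇒ x = -sqrt(129) - 11 ≈ -22.3578, -11 + sqrt(129) ≈ 0.3578

f''(x) = 2*(-x^3 - 33*x^2 + 24*x + 88)/(x^6 + 24*x^4 + 192*x^2 + 512)
Second-derivative test at each critical point:
  f''(-22.3578) = -8.807e-05 < 0 → local maximum
  f''(0.3578) = 0.3438 > 0 → local minimum

Critical points: x = -sqrt(129) - 11 ≈ -22.3578 (local maximum); x = -11 + sqrt(129) ≈ 0.3578 (local minimum)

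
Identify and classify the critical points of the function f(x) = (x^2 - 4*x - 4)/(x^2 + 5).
f'(x) = 2*(2*x^2 + 9*x - 10)/(x^4 + 10*x^2 + 25)

Solve f'(x) = 0:
  f'(x) = 2*(2*x^2 + 9*x - 10)/(x^2 + 5)^2; the denominator is positive wherever f is defined, so f'(x) = 0 ⇔ 4*x^2 + 18*x - 20 = 0.
  Factor: 4*x^2 + 18*x - 20 = 2*(2*x^2 + 9*x - 10); 2*x^2 + 9*x - 10 = 0 has no rational roots; quadratic formula: x = (-9 ± √161)/4.
  ⇒ x = -sqrt(161)/4 - 9/4 ≈ -5.4221, -9/4 + sqrt(161)/4 ≈ 0.9221

f''(x) = 2*(-4*x^3 - 27*x^2 + 60*x + 45)/(x^6 + 15*x^4 + 75*x^2 + 125)
Second-derivative test at each critical point:
  f''(-5.4221) = -0.0214 < 0 → local maximum
  f''(0.9221) = 0.7414 > 0 → local minimum

Critical points: x = -sqrt(161)/4 - 9/4 ≈ -5.4221 (local maximum); x = -9/4 + sqrt(161)/4 ≈ 0.9221 (local minimum)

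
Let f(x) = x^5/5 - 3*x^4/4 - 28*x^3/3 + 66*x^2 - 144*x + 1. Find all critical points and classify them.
f'(x) = x^4 - 3*x^3 - 28*x^2 + 132*x - 144

Solve f'(x) = 0:
  Factor: x^4 - 3*x^3 - 28*x^2 + 132*x - 144 = (x - 4)*(x - 3)*(x - 2)*(x + 6) = 0.
  ⇒ x = -6, 2, 3, 4

f''(x) = 4*x^3 - 9*x^2 - 56*x + 132
Second-derivative test at each critical point:
  f''(-6) = -720 < 0 → local maximum
  f''(2) = 16 > 0 → local minimum
  f''(3) = -9 < 0 → local maximum
  f''(4) = 20 > 0 → local minimum

Critical points: x = -6 (local maximum); x = 2 (local minimum); x = 3 (local maximum); x = 4 (local minimum)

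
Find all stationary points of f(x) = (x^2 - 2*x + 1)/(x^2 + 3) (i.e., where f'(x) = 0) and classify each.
f'(x) = 2*(x^2 + 2*x - 3)/(x^4 + 6*x^2 + 9)

Solve f'(x) = 0:
  f'(x) = 2*(x - 1)*(x + 3)/(x^2 + 3)^2; the denominator is positive wherever f is defined, so f'(x) = 0 ⇔ 2*x^2 + 4*x - 6 = 0.
  Factor: 2*x^2 + 4*x - 6 = 2*(x - 1)*(x + 3) = 0.
  ⇒ x = -3, 1

f''(x) = 4*(-x^3 - 3*x^2 + 9*x + 3)/(x^6 + 9*x^4 + 27*x^2 + 27)
Second-derivative test at each critical point:
  f''(-3) = -1/18 < 0 → local maximum
  f''(1) = 1/2 > 0 → local minimum

Critical points: x = -3 (local maximum); x = 1 (local minimum)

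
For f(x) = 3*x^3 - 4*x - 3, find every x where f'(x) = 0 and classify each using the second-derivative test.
f'(x) = 9*x^2 - 4

Solve f'(x) = 0:
  Factor: 9*x^2 - 4 = (3*x - 2)*(3*x + 2) = 0.
  ⇒ x = -2/3, 2/3

f''(x) = 18*x
Second-derivative test at each critical point:
  f''(-2/3) = -12 < 0 → local maximum
  f''(2/3) = 12 > 0 → local minimum

Critical points: x = -2/3 (local maximum); x = 2/3 (local minimum)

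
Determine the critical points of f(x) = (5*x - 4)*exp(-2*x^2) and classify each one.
f'(x) = (-4*x*(5*x - 4) + 5)*exp(-2*x^2)

Solve f'(x) = 0:
  f'(x) = (-20*x^2 + 16*x + 5)·exp(-2*x^2) and exp(-2*x^2) > 0 for every x, so f'(x) = 0 ⇔ -20*x^2 + 16*x + 5 = 0.
  20*x^2 - 16*x - 5 = 0 has no rational roots; quadratic formula: x = (16 ± √656)/40.
  ⇒ x = 2/5 - sqrt(41)/10 ≈ -0.2403, 2/5 + sqrt(41)/10 ≈ 1.0403

f''(x) = 4*(4*x^2*(5*x - 4) - 15*x + 4)*exp(-2*x^2)
Second-derivative test at each critical point:
  f''(-0.2403) = 22.8187 > 0 → local minimum
  f''(1.0403) = -2.9405 < 0 → local maximum

Critical points: x = 2/5 - sqrt(41)/10 ≈ -0.2403 (local minimum); x = 2/5 + sqrt(41)/10 ≈ 1.0403 (local maximum)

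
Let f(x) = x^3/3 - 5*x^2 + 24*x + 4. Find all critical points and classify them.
f'(x) = x^2 - 10*x + 24

Solve f'(x) = 0:
  Factor: x^2 - 10*x + 24 = (x - 6)*(x - 4) = 0.
  ⇒ x = 4, 6

f''(x) = 2*x - 10
Second-derivative test at each critical point:
  f''(4) = -2 < 0 → local maximum
  f''(6) = 2 > 0 → local minimum

Critical points: x = 4 (local maximum); x = 6 (local minimum)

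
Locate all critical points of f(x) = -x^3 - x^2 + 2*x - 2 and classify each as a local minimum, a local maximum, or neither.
f'(x) = -3*x^2 - 2*x + 2

Solve f'(x) = 0:
  3*x^2 + 2*x - 2 = 0 has no rational roots; quadratic formula: x = (-2 ± √28)/6.
  ⇒ x = -sqrt(7)/3 - 1/3 ≈ -1.2153, -1/3 + sqrt(7)/3 ≈ 0.5486

f''(x) = -6*x - 2
Second-derivative test at each critical point:
  f''(-1.2153) = 5.2915 > 0 → local minimum
  f''(0.5486) = -5.2915 < 0 → local maximum

Critical points: x = -sqrt(7)/3 - 1/3 ≈ -1.2153 (local minimum); x = -1/3 + sqrt(7)/3 ≈ 0.5486 (local maximum)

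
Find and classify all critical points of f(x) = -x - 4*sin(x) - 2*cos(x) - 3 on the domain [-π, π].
f'(x) = 2*sin(x) - 4*cos(x) - 1

Solve f'(x) = 0 on [-π, π]:
  f'(x) = 0 ⇔ 2*sin(x) - 4*cos(x) = 1. Write the left side as R·cos(x + φ) with R = √((-4)² + (-2)²) = 2*sqrt(5), cos φ = -2*sqrt(5)/5, sin φ = -sqrt(5)/5; then cos(x + φ) = sqrt(5)/10. Solve for x and keep the solutions lying in [-π, π].
  ⇒ x = -pi + atan((1 - 2*sqrt(19))/(-sqrt(19) - 2)) ≈ -2.2600, atan((1 + 2*sqrt(19))/(-2 + sqrt(19))) ≈ 1.3327

f''(x) = 4*sin(x) + 2*cos(x)
Second-derivative test at each critical point:
  f''(-2.2600) = -4.3589 < 0 → local maximum
  f''(1.3327) = 4.3589 > 0 → local minimum

Critical points: x = -pi + atan((1 - 2*sqrt(19))/(-sqrt(19) - 2)) ≈ -2.2600 (local maximum); x = atan((1 + 2*sqrt(19))/(-2 + sqrt(19))) ≈ 1.3327 (local minimum)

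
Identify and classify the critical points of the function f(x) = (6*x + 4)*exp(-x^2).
f'(x) = 2*(-2*x*(3*x + 2) + 3)*exp(-x^2)

Solve f'(x) = 0:
  f'(x) = (-12*x^2 - 8*x + 6)·exp(-x^2) and exp(-x^2) > 0 for every x, so f'(x) = 0 ⇔ -12*x^2 - 8*x + 6 = 0.
  Factor: -12*x^2 - 8*x + 6 = -2*(6*x^2 + 4*x - 3); 6*x^2 + 4*x - 3 = 0 has no rational roots; quadratic formula: x = (-4 ± √88)/12.
  ⇒ x = -sqrt(22)/6 - 1/3 ≈ -1.1151, -1/3 + sqrt(22)/6 ≈ 0.4484

f''(x) = 4*(2*x^2*(3*x + 2) - 9*x - 2)*exp(-x^2)
Second-derivative test at each critical point:
  f''(-1.1151) = 5.4110 > 0 → local minimum
  f''(0.4484) = -15.3444 < 0 → local maximum

Critical points: x = -sqrt(22)/6 - 1/3 ≈ -1.1151 (local minimum); x = -1/3 + sqrt(22)/6 ≈ 0.4484 (local maximum)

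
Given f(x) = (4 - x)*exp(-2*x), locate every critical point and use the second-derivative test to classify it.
f'(x) = (2*x - 9)*exp(-2*x)

Solve f'(x) = 0:
  f'(x) = (2*x - 9)·exp(-2*x) and exp(-2*x) > 0 for every x, so f'(x) = 0 ⇔ 2*x - 9 = 0.
  2*x - 9 = 0.
  ⇒ x = 9/2

f''(x) = 4*(5 - x)*exp(-2*x)
Second-derivative test at each critical point:
  f''(9/2) = 2.468e-04 > 0 → local minimum

Critical points: x = 9/2 (local minimum)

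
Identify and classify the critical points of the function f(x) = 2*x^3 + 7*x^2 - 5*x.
f'(x) = 6*x^2 + 14*x - 5

Solve f'(x) = 0:
  6*x^2 + 14*x - 5 = 0 has no rational roots; quadratic formula: x = (-14 ± √316)/12.
  ⇒ x = -sqrt(79)/6 - 7/6 ≈ -2.6480, -7/6 + sqrt(79)/6 ≈ 0.3147

f''(x) = 12*x + 14
Second-derivative test at each critical point:
  f''(-2.6480) = -17.7764 < 0 → local maximum
  f''(0.3147) = 17.7764 > 0 → local minimum

Critical points: x = -sqrt(79)/6 - 7/6 ≈ -2.6480 (local maximum); x = -7/6 + sqrt(79)/6 ≈ 0.3147 (local minimum)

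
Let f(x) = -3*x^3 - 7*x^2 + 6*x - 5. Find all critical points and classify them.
f'(x) = -9*x^2 - 14*x + 6

Solve f'(x) = 0:
  9*x^2 + 14*x - 6 = 0 has no rational roots; quadratic formula: x = (-14 ± √412)/18.
  ⇒ x = -sqrt(103)/9 - 7/9 ≈ -1.9054, -7/9 + sqrt(103)/9 ≈ 0.3499

f''(x) = -18*x - 14
Second-derivative test at each critical point:
  f''(-1.9054) = 20.2978 > 0 → local minimum
  f''(0.3499) = -20.2978 < 0 → local maximum

Critical points: x = -sqrt(103)/9 - 7/9 ≈ -1.9054 (local minimum); x = -7/9 + sqrt(103)/9 ≈ 0.3499 (local maximum)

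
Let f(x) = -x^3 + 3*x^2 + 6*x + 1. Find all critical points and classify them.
f'(x) = -3*x^2 + 6*x + 6

Solve f'(x) = 0:
  Factor: -3*x^2 + 6*x + 6 = -3*(x^2 - 2*x - 2); x^2 - 2*x - 2 = 0 has no rational roots; quadratic formula: x = (2 ± √12)/2.
  ⇒ x = 1 - sqrt(3) ≈ -0.7321, 1 + sqrt(3) ≈ 2.7321

f''(x) = 6 - 6*x
Second-derivative test at each critical point:
  f''(-0.7321) = 10.3923 > 0 → local minimum
  f''(2.7321) = -10.3923 < 0 → local maximum

Critical points: x = 1 - sqrt(3) ≈ -0.7321 (local minimum); x = 1 + sqrt(3) ≈ 2.7321 (local maximum)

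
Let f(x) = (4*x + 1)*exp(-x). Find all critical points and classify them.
f'(x) = (3 - 4*x)*exp(-x)

Solve f'(x) = 0:
  f'(x) = (3 - 4*x)·exp(-x) and exp(-x) > 0 for every x, so f'(x) = 0 ⇔ 3 - 4*x = 0.
  3 - 4*x = 0.
  ⇒ x = 3/4

f''(x) = (4*x - 7)*exp(-x)
Second-derivative test at each critical point:
  f''(3/4) = -1.8895 < 0 → local maximum

Critical points: x = 3/4 (local maximum)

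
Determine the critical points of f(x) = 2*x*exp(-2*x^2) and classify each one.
f'(x) = 2*(1 - 4*x^2)*exp(-2*x^2)

Solve f'(x) = 0:
  f'(x) = (2 - 8*x^2)·exp(-2*x^2) and exp(-2*x^2) > 0 for every x, so f'(x) = 0 ⇔ 2 - 8*x^2 = 0.
  Factor: 2 - 8*x^2 = -2*(2*x - 1)*(2*x + 1) = 0.
  ⇒ x = -1/2, 1/2

f''(x) = (32*x^3 - 24*x)*exp(-2*x^2)
Second-derivative test at each critical point:
  f''(-1/2) = 4.8522 > 0 → local minimum
  f''(1/2) = -4.8522 < 0 → local maximum

Critical points: x = -1/2 (local minimum); x = 1/2 (local maximum)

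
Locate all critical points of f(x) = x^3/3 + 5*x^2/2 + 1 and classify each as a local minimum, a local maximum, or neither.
f'(x) = x*(x + 5)

Solve f'(x) = 0:
  Factor: x^2 + 5*x = x*(x + 5) = 0.
  ⇒ x = -5, 0

f''(x) = 2*x + 5
Second-derivative test at each critical point:
  f''(-5) = -5 < 0 → local maximum
  f''(0) = 5 > 0 → local minimum

Critical points: x = -5 (local maximum); x = 0 (local minimum)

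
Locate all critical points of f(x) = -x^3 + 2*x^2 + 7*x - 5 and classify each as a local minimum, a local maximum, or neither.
f'(x) = -3*x^2 + 4*x + 7

Solve f'(x) = 0:
  Factor: -3*x^2 + 4*x + 7 = -(x + 1)*(3*x - 7) = 0.
  ⇒ x = -1, 7/3

f''(x) = 4 - 6*x
Second-derivative test at each critical point:
  f''(-1) = 10 > 0 → local minimum
  f''(7/3) = -10 < 0 → local maximum

Critical points: x = -1 (local minimum); x = 7/3 (local maximum)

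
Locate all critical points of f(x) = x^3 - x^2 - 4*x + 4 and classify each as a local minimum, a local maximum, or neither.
f'(x) = 3*x^2 - 2*x - 4

Solve f'(x) = 0:
  3*x^2 - 2*x - 4 = 0 has no rational roots; quadratic formula: x = (2 ± √52)/6.
  ⇒ x = 1/3 - sqrt(13)/3 ≈ -0.8685, 1/3 + sqrt(13)/3 ≈ 1.5352

f''(x) = 6*x - 2
Second-derivative test at each critical point:
  f''(-0.8685) = -7.2111 < 0 → local maximum
  f''(1.5352) = 7.2111 > 0 → local minimum

Critical points: x = 1/3 - sqrt(13)/3 ≈ -0.8685 (local maximum); x = 1/3 + sqrt(13)/3 ≈ 1.5352 (local minimum)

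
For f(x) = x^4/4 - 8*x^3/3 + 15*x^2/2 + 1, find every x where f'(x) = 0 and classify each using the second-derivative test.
f'(x) = x*(x^2 - 8*x + 15)

Solve f'(x) = 0:
  Factor: x^3 - 8*x^2 + 15*x = x*(x - 5)*(x - 3) = 0.
  ⇒ x = 0, 3, 5

f''(x) = 3*x^2 - 16*x + 15
Second-derivative test at each critical point:
  f''(0) = 15 > 0 → local minimum
  f''(3) = -6 < 0 → local maximum
  f''(5) = 10 > 0 → local minimum

Critical points: x = 0 (local minimum); x = 3 (local maximum); x = 5 (local minimum)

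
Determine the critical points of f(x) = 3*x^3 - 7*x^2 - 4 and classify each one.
f'(x) = x*(9*x - 14)

Solve f'(x) = 0:
  Factor: 9*x^2 - 14*x = x*(9*x - 14) = 0.
  ⇒ x = 0, 14/9

f''(x) = 18*x - 14
Second-derivative test at each critical point:
  f''(0) = -14 < 0 → local maximum
  f''(14/9) = 14 > 0 → local minimum

Critical points: x = 0 (local maximum); x = 14/9 (local minimum)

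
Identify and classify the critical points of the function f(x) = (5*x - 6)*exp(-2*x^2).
f'(x) = (-4*x*(5*x - 6) + 5)*exp(-2*x^2)

Solve f'(x) = 0:
  f'(x) = (-20*x^2 + 24*x + 5)·exp(-2*x^2) and exp(-2*x^2) > 0 for every x, so f'(x) = 0 ⇔ -20*x^2 + 24*x + 5 = 0.
  20*x^2 - 24*x - 5 = 0 has no rational roots; quadratic formula: x = (24 ± √976)/40.
  ⇒ x = 3/5 - sqrt(61)/10 ≈ -0.1810, 3/5 + sqrt(61)/10 ≈ 1.3810

f''(x) = 4*(4*x^2*(5*x - 6) - 15*x + 6)*exp(-2*x^2)
Second-derivative test at each critical point:
  f''(-0.1810) = 29.2591 > 0 → local minimum
  f''(1.3810) = -0.6889 < 0 → local maximum

Critical points: x = 3/5 - sqrt(61)/10 ≈ -0.1810 (local minimum); x = 3/5 + sqrt(61)/10 ≈ 1.3810 (local maximum)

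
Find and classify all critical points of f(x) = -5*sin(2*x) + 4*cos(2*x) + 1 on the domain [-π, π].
f'(x) = -8*sin(2*x) - 10*cos(2*x)

Solve f'(x) = 0 on [-π, π]:
  f'(x) = 0 ⇔ -5*cos(2*x) = 4*sin(2*x) ⇔ tan(2*x) = -5/4, i.e. 2*x = arctan(-5/4) + nπ; keep the solutions lying in [-π, π].
  ⇒ x = -pi/2 - atan(5/4)/2 ≈ -2.0188, -atan(5/4)/2 ≈ -0.4480, -atan(5/4)/2 + pi/2 ≈ 1.1228, pi - atan(5/4)/2 ≈ 2.6936

f''(x) = 20*sin(2*x) - 16*cos(2*x)
Second-derivative test at each critical point:
  f''(-2.0188) = 25.6125 > 0 → local minimum
  f''(-0.4480) = -25.6125 < 0 → local maximum
  f''(1.1228) = 25.6125 > 0 → local minimum
  f''(2.6936) = -25.6125 < 0 → local maximum

Critical points: x = -pi/2 - atan(5/4)/2 ≈ -2.0188 (local minimum); x = -atan(5/4)/2 ≈ -0.4480 (local maximum); x = -atan(5/4)/2 + pi/2 ≈ 1.1228 (local minimum); x = pi - atan(5/4)/2 ≈ 2.6936 (local maximum)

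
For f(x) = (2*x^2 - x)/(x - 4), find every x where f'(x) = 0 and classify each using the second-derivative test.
f'(x) = 2*(x^2 - 8*x + 2)/(x^2 - 8*x + 16)

Solve f'(x) = 0:
  f'(x) = 2*(x^2 - 8*x + 2)/(x - 4)^2; the denominator is positive wherever f is defined, so f'(x) = 0 ⇔ 2*x^2 - 16*x + 4 = 0.
  Factor: 2*x^2 - 16*x + 4 = 2*(x^2 - 8*x + 2); x^2 - 8*x + 2 = 0 has no rational roots; quadratic formula: x = (8 ± √56)/2.
  ⇒ x = 4 - sqrt(14) ≈ 0.2583, sqrt(14) + 4 ≈ 7.7417

f''(x) = 56/(x^3 - 12*x^2 + 48*x - 64)
Second-derivative test at each critical point:
  f''(0.2583) = -1.0690 < 0 → local maximum
  f''(7.7417) = 1.0690 > 0 → local minimum

Critical points: x = 4 - sqrt(14) ≈ 0.2583 (local maximum); x = sqrt(14) + 4 ≈ 7.7417 (local minimum)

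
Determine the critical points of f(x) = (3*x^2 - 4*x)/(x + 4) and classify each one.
f'(x) = (3*x^2 + 24*x - 16)/(x^2 + 8*x + 16)

Solve f'(x) = 0:
  f'(x) = (3*x^2 + 24*x - 16)/(x + 4)^2; the denominator is positive wherever f is defined, so f'(x) = 0 ⇔ 3*x^2 + 24*x - 16 = 0.
  3*x^2 + 24*x - 16 = 0 has no rational roots; quadratic formula: x = (-24 ± √768)/6.
  ⇒ x = -8*sqrt(3)/3 - 4 ≈ -8.6188, -4 + 8*sqrt(3)/3 ≈ 0.6188

f''(x) = 128/(x^3 + 12*x^2 + 48*x + 64)
Second-derivative test at each critical point:
  f''(-8.6188) = -1.2990 < 0 → local maximum
  f''(0.6188) = 1.2990 > 0 → local minimum

Critical points: x = -8*sqrt(3)/3 - 4 ≈ -8.6188 (local maximum); x = -4 + 8*sqrt(3)/3 ≈ 0.6188 (local minimum)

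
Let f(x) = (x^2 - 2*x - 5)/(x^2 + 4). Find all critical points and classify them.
f'(x) = 2*(x^2 + 9*x - 4)/(x^4 + 8*x^2 + 16)

Solve f'(x) = 0:
  f'(x) = 2*(x^2 + 9*x - 4)/(x^2 + 4)^2; the denominator is positive wherever f is defined, so f'(x) = 0 ⇔ 2*x^2 + 18*x - 8 = 0.
  Factor: 2*x^2 + 18*x - 8 = 2*(x^2 + 9*x - 4); x^2 + 9*x - 4 = 0 has no rational roots; quadratic formula: x = (-9 ± √97)/2.
  ⇒ x = -sqrt(97)/2 - 9/2 ≈ -9.4244, -9/2 + sqrt(97)/2 ≈ 0.4244

f''(x) = 2*(-2*x^3 - 27*x^2 + 24*x + 36)/(x^6 + 12*x^4 + 48*x^2 + 64)
Second-derivative test at each critical point:
  f''(-9.4244) = -0.0023 < 0 → local maximum
  f''(0.4244) = 1.1273 > 0 → local minimum

Critical points: x = -sqrt(97)/2 - 9/2 ≈ -9.4244 (local maximum); x = -9/2 + sqrt(97)/2 ≈ 0.4244 (local minimum)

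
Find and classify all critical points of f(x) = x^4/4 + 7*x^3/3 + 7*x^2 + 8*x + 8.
f'(x) = x^3 + 7*x^2 + 14*x + 8

Solve f'(x) = 0:
  Factor: x^3 + 7*x^2 + 14*x + 8 = (x + 1)*(x + 2)*(x + 4) = 0.
  ⇒ x = -4, -2, -1

f''(x) = 3*x^2 + 14*x + 14
Second-derivative test at each critical point:
  f''(-4) = 6 > 0 → local minimum
  f''(-2) = -2 < 0 → local maximum
  f''(-1) = 3 > 0 → local minimum

Critical points: x = -4 (local minimum); x = -2 (local maximum); x = -1 (local minimum)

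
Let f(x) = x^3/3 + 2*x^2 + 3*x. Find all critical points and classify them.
f'(x) = x^2 + 4*x + 3

Solve f'(x) = 0:
  Factor: x^2 + 4*x + 3 = (x + 1)*(x + 3) = 0.
  ⇒ x = -3, -1

f''(x) = 2*x + 4
Second-derivative test at each critical point:
  f''(-3) = -2 < 0 → local maximum
  f''(-1) = 2 > 0 → local minimum

Critical points: x = -3 (local maximum); x = -1 (local minimum)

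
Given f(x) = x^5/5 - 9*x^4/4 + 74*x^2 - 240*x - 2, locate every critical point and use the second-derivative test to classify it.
f'(x) = x^4 - 9*x^3 + 148*x - 240

Solve f'(x) = 0:
  Factor: x^4 - 9*x^3 + 148*x - 240 = (x - 6)*(x - 5)*(x - 2)*(x + 4) = 0.
  ⇒ x = -4, 2, 5, 6

f''(x) = 4*x^3 - 27*x^2 + 148
Second-derivative test at each critical point:
  f''(-4) = -540 < 0 → local maximum
  f''(2) = 72 > 0 → local minimum
  f''(5) = -27 < 0 → local maximum
  f''(6) = 40 > 0 → local minimum

Critical points: x = -4 (local maximum); x = 2 (local minimum); x = 5 (local maximum); x = 6 (local minimum)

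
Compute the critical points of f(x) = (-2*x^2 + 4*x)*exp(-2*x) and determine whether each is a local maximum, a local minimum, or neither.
f'(x) = 4*(x^2 - 3*x + 1)*exp(-2*x)

Solve f'(x) = 0:
  f'(x) = (4*x^2 - 12*x + 4)·exp(-2*x) and exp(-2*x) > 0 for every x, so f'(x) = 0 ⇔ 4*x^2 - 12*x + 4 = 0.
  Factor: 4*x^2 - 12*x + 4 = 4*(x^2 - 3*x + 1); x^2 - 3*x + 1 = 0 has no rational roots; quadratic formula: x = (3 ± √5)/2.
  ⇒ x = 3/2 - sqrt(5)/2 ≈ 0.3820, sqrt(5)/2 + 3/2 ≈ 2.6180

f''(x) = 4*(-2*x^2 + 8*x - 5)*exp(-2*x)
Second-derivative test at each critical point:
  f''(0.3820) = -4.1665 < 0 → local maximum
  f''(2.6180) = 0.0476 > 0 → local minimum

Critical points: x = 3/2 - sqrt(5)/2 ≈ 0.3820 (local maximum); x = sqrt(5)/2 + 3/2 ≈ 2.6180 (local minimum)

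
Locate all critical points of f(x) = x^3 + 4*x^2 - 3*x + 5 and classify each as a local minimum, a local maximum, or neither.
f'(x) = 3*x^2 + 8*x - 3

Solve f'(x) = 0:
  Factor: 3*x^2 + 8*x - 3 = (x + 3)*(3*x - 1) = 0.
  ⇒ x = -3, 1/3

f''(x) = 6*x + 8
Second-derivative test at each critical point:
  f''(-3) = -10 < 0 → local maximum
  f''(1/3) = 10 > 0 → local minimum

Critical points: x = -3 (local maximum); x = 1/3 (local minimum)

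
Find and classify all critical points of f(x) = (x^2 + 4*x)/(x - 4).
f'(x) = (x^2 - 8*x - 16)/(x^2 - 8*x + 16)

Solve f'(x) = 0:
  f'(x) = (x^2 - 8*x - 16)/(x - 4)^2; the denominator is positive wherever f is defined, so f'(x) = 0 ⇔ x^2 - 8*x - 16 = 0.
  x^2 - 8*x - 16 = 0 has no rational roots; quadratic formula: x = (8 ± √128)/2.
  ⇒ x = 4 - 4*sqrt(2) ≈ -1.6569, 4 + 4*sqrt(2) ≈ 9.6569

f''(x) = 64/(x^3 - 12*x^2 + 48*x - 64)
Second-derivative test at each critical point:
  f''(-1.6569) = -0.3536 < 0 → local maximum
  f''(9.6569) = 0.3536 > 0 → local minimum

Critical points: x = 4 - 4*sqrt(2) ≈ -1.6569 (local maximum); x = 4 + 4*sqrt(2) ≈ 9.6569 (local minimum)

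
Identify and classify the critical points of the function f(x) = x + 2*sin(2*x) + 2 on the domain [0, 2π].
f'(x) = 4*cos(2*x) + 1

Solve f'(x) = 0 on [0, 2π]:
  f'(x) = 0 ⇔ cos(2*x) = -1/4, i.e. 2*x = ±arccos(-1/4) + 2nπ; keep the solutions lying in [0, 2π].
  ⇒ x = acos(-1/4)/2 ≈ 0.9117, pi - acos(-1/4)/2 ≈ 2.2299, acos(-1/4)/2 + pi ≈ 4.0533, -acos(-1/4)/2 + 2*pi ≈ 5.3714

f''(x) = -8*sin(2*x)
Second-derivative test at each critical point:
  f''(0.9117) = -7.7460 < 0 → local maximum
  f''(2.2299) = 7.7460 > 0 → local minimum
  f''(4.0533) = -7.7460 < 0 → local maximum
  f''(5.3714) = 7.7460 > 0 → local minimum

Critical points: x = acos(-1/4)/2 ≈ 0.9117 (local maximum); x = pi - acos(-1/4)/2 ≈ 2.2299 (local minimum); x = acos(-1/4)/2 + pi ≈ 4.0533 (local maximum); x = -acos(-1/4)/2 + 2*pi ≈ 5.3714 (local minimum)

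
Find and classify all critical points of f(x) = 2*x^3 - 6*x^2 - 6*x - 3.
f'(x) = 6*x^2 - 12*x - 6

Solve f'(x) = 0:
  Factor: 6*x^2 - 12*x - 6 = 6*(x^2 - 2*x - 1); x^2 - 2*x - 1 = 0 has no rational roots; quadratic formula: x = (2 ± √8)/2.
  ⇒ x = 1 - sqrt(2) ≈ -0.4142, 1 + sqrt(2) ≈ 2.4142

f''(x) = 12*x - 12
Second-derivative test at each critical point:
  f''(-0.4142) = -16.9706 < 0 → local maximum
  f''(2.4142) = 16.9706 > 0 → local minimum

Critical points: x = 1 - sqrt(2) ≈ -0.4142 (local maximum); x = 1 + sqrt(2) ≈ 2.4142 (local minimum)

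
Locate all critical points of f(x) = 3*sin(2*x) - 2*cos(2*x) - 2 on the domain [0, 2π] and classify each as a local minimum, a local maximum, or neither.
f'(x) = 4*sin(2*x) + 6*cos(2*x)

Solve f'(x) = 0 on [0, 2π]:
  f'(x) = 0 ⇔ 3*cos(2*x) = -2*sin(2*x) ⇔ tan(2*x) = -3/2, i.e. 2*x = arctan(-3/2) + nπ; keep the solutions lying in [0, 2π].
  ⇒ x = -atan(3/2)/2 + pi/2 ≈ 1.0794, pi - atan(3/2)/2 ≈ 2.6502, -atan(3/2)/2 + 3*pi/2 ≈ 4.2210, -atan(3/2)/2 + 2*pi ≈ 5.7918

f''(x) = -12*sin(2*x) + 8*cos(2*x)
Second-derivative test at each critical point:
  f''(1.0794) = -14.4222 < 0 → local maximum
  f''(2.6502) = 14.4222 > 0 → local minimum
  f''(4.2210) = -14.4222 < 0 → local maximum
  f''(5.7918) = 14.4222 > 0 → local minimum

Critical points: x = -atan(3/2)/2 + pi/2 ≈ 1.0794 (local maximum); x = pi - atan(3/2)/2 ≈ 2.6502 (local minimum); x = -atan(3/2)/2 + 3*pi/2 ≈ 4.2210 (local maximum); x = -atan(3/2)/2 + 2*pi ≈ 5.7918 (local minimum)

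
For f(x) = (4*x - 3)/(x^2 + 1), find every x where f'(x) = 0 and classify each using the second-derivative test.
f'(x) = 2*(-2*x^2 + 3*x + 2)/(x^4 + 2*x^2 + 1)

Solve f'(x) = 0:
  f'(x) = -2*(x - 2)*(2*x + 1)/(x^2 + 1)^2; the denominator is positive wherever f is defined, so f'(x) = 0 ⇔ -4*x^2 + 6*x + 4 = 0.
  Factor: -4*x^2 + 6*x + 4 = -2*(x - 2)*(2*x + 1) = 0.
  ⇒ x = -1/2, 2

f''(x) = 2*(4*x^2*(4*x - 3) + 3*(1 - 4*x)*(x^2 + 1))/(x^2 + 1)^3
Second-derivative test at each critical point:
  f''(-1/2) = 32/5 > 0 → local minimum
  f''(2) = -2/5 < 0 → local maximum

Critical points: x = -1/2 (local minimum); x = 2 (local maximum)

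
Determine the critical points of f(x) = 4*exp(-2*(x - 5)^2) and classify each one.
f'(x) = 16*(5 - x)*exp(-2*(x - 5)^2)

Solve f'(x) = 0:
  f'(x) = (80 - 16*x)·exp(-2*(x - 5)^2) and exp(-2*(x - 5)^2) > 0 for every x, so f'(x) = 0 ⇔ 80 - 16*x = 0.
  Factor: 80 - 16*x = -16*(x - 5) = 0.
  ⇒ x = 5

f''(x) = 16*(4*(x - 5)^2 - 1)*exp(-2*(x - 5)^2)
Second-derivative test at each critical point:
  f''(5) = -16 < 0 → local maximum

Critical points: x = 5 (local maximum)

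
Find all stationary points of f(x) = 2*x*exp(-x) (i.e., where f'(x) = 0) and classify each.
f'(x) = 2*(1 - x)*exp(-x)

Solve f'(x) = 0:
  f'(x) = (2 - 2*x)·exp(-x) and exp(-x) > 0 for every x, so f'(x) = 0 ⇔ 2 - 2*x = 0.
  Factor: 2 - 2*x = -2*(x - 1) = 0.
  ⇒ x = 1

f''(x) = 2*(x - 2)*exp(-x)
Second-derivative test at each critical point:
  f''(1) = -0.7358 < 0 → local maximum

Critical points: x = 1 (local maximum)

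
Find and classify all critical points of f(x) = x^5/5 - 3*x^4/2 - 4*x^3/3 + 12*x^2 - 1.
f'(x) = x*(x^3 - 6*x^2 - 4*x + 24)

Solve f'(x) = 0:
  Factor: x^4 - 6*x^3 - 4*x^2 + 24*x = x*(x - 6)*(x - 2)*(x + 2) = 0.
  ⇒ x = -2, 0, 2, 6

f''(x) = 4*x^3 - 18*x^2 - 8*x + 24
Second-derivative test at each critical point:
  f''(-2) = -64 < 0 → local maximum
  f''(0) = 24 > 0 → local minimum
  f''(2) = -32 < 0 → local maximum
  f''(6) = 192 > 0 → local minimum

Critical points: x = -2 (local maximum); x = 0 (local minimum); x = 2 (local maximum); x = 6 (local minimum)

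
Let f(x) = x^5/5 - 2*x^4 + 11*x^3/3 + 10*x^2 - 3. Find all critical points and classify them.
f'(x) = x*(x^3 - 8*x^2 + 11*x + 20)

Solve f'(x) = 0:
  Factor: x^4 - 8*x^3 + 11*x^2 + 20*x = x*(x - 5)*(x - 4)*(x + 1) = 0.
  ⇒ x = -1, 0, 4, 5

f''(x) = 4*x^3 - 24*x^2 + 22*x + 20
Second-derivative test at each critical point:
  f''(-1) = -30 < 0 → local maximum
  f''(0) = 20 > 0 → local minimum
  f''(4) = -20 < 0 → local maximum
  f''(5) = 30 > 0 → local minimum

Critical points: x = -1 (local maximum); x = 0 (local minimum); x = 4 (local maximum); x = 5 (local minimum)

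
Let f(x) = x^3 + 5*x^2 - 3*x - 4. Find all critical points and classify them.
f'(x) = 3*x^2 + 10*x - 3

Solve f'(x) = 0:
  3*x^2 + 10*x - 3 = 0 has no rational roots; quadratic formula: x = (-10 ± √136)/6.
  ⇒ x = -sqrt(34)/3 - 5/3 ≈ -3.6103, -5/3 + sqrt(34)/3 ≈ 0.2770

f''(x) = 6*x + 10
Second-derivative test at each critical point:
  f''(-3.6103) = -11.6619 < 0 → local maximum
  f''(0.2770) = 11.6619 > 0 → local minimum

Critical points: x = -sqrt(34)/3 - 5/3 ≈ -3.6103 (local maximum); x = -5/3 + sqrt(34)/3 ≈ 0.2770 (local minimum)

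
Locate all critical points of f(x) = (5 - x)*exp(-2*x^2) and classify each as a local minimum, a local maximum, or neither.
f'(x) = (4*x*(x - 5) - 1)*exp(-2*x^2)

Solve f'(x) = 0:
  f'(x) = (4*x^2 - 20*x - 1)·exp(-2*x^2) and exp(-2*x^2) > 0 for every x, so f'(x) = 0 ⇔ 4*x^2 - 20*x - 1 = 0.
  4*x^2 - 20*x - 1 = 0 has no rational roots; quadratic formula: x = (20 ± √416)/8.
  ⇒ x = 5/2 - sqrt(26)/2 ≈ -0.0495, 5/2 + sqrt(26)/2 ≈ 5.0495

f''(x) = 4*(4*x^2*(5 - x) + 3*x - 5)*exp(-2*x^2)
Second-derivative test at each critical point:
  f''(-0.0495) = -20.2963 < 0 → local maximum
  f''(5.0495) = 1.454e-21 > 0 → local minimum

Critical points: x = 5/2 - sqrt(26)/2 ≈ -0.0495 (local maximum); x = 5/2 + sqrt(26)/2 ≈ 5.0495 (local minimum)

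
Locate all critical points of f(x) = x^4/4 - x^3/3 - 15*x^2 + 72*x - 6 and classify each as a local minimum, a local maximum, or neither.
f'(x) = x^3 - x^2 - 30*x + 72

Solve f'(x) = 0:
  Factor: x^3 - x^2 - 30*x + 72 = (x - 4)*(x - 3)*(x + 6) = 0.
  ⇒ x = -6, 3, 4

f''(x) = 3*x^2 - 2*x - 30
Second-derivative test at each critical point:
  f''(-6) = 90 > 0 → local minimum
  f''(3) = -9 < 0 → local maximum
  f''(4) = 10 > 0 → local minimum

Critical points: x = -6 (local minimum); x = 3 (local maximum); x = 4 (local minimum)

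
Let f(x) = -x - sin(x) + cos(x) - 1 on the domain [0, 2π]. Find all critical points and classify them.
f'(x) = -sqrt(2)*sin(x + pi/4) - 1

Solve f'(x) = 0 on [0, 2π]:
  f'(x) = 0 ⇔ -sin(x) - cos(x) = 1. Write the left side as R·cos(x + φ) with R = √((-1)² + 1²) = sqrt(2), cos φ = -sqrt(2)/2, sin φ = sqrt(2)/2; then cos(x + φ) = sqrt(2)/2. Solve for x and keep the solutions lying in [0, 2π].
  ⇒ x = pi ≈ 3.1416, 3*pi/2 ≈ 4.7124

f''(x) = sin(x) - cos(x)
Second-derivative test at each critical point:
  f''(3.1416) = 1 > 0 → local minimum
  f''(4.7124) = -1 < 0 → local maximum

Critical points: x = pi ≈ 3.1416 (local minimum); x = 3*pi/2 ≈ 4.7124 (local maximum)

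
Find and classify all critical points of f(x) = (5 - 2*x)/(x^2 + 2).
f'(x) = 2*(x^2 - 5*x - 2)/(x^4 + 4*x^2 + 4)

Solve f'(x) = 0:
  f'(x) = 2*(x^2 - 5*x - 2)/(x^2 + 2)^2; the denominator is positive wherever f is defined, so f'(x) = 0 ⇔ 2*x^2 - 10*x - 4 = 0.
  Factor: 2*x^2 - 10*x - 4 = 2*(x^2 - 5*x - 2); x^2 - 5*x - 2 = 0 has no rational roots; quadratic formula: x = (5 ± √33)/2.
  ⇒ x = 5/2 - sqrt(33)/2 ≈ -0.3723, 5/2 + sqrt(33)/2 ≈ 5.3723

f''(x) = 2*(4*x^2*(5 - 2*x) + (6*x - 5)*(x^2 + 2))/(x^2 + 2)^3
Second-derivative test at each critical point:
  f''(-0.3723) = -2.5121 < 0 → local maximum
  f''(5.3723) = 0.0121 > 0 → local minimum

Critical points: x = 5/2 - sqrt(33)/2 ≈ -0.3723 (local maximum); x = 5/2 + sqrt(33)/2 ≈ 5.3723 (local minimum)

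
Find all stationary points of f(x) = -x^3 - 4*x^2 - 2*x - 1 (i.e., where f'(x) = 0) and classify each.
f'(x) = -3*x^2 - 8*x - 2

Solve f'(x) = 0:
  3*x^2 + 8*x + 2 = 0 has no rational roots; quadratic formula: x = (-8 ± √40)/6.
  ⇒ x = -4/3 - sqrt(10)/3 ≈ -2.3874, -4/3 + sqrt(10)/3 ≈ -0.2792

f''(x) = -6*x - 8
Second-derivative test at each critical point:
  f''(-2.3874) = 6.3246 > 0 → local minimum
  f''(-0.2792) = -6.3246 < 0 → local maximum

Critical points: x = -4/3 - sqrt(10)/3 ≈ -2.3874 (local minimum); x = -4/3 + sqrt(10)/3 ≈ -0.2792 (local maximum)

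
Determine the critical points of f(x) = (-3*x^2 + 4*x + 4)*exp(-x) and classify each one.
f'(x) = x*(3*x - 10)*exp(-x)

Solve f'(x) = 0:
  f'(x) = (3*x^2 - 10*x)·exp(-x) and exp(-x) > 0 for every x, so f'(x) = 0 ⇔ 3*x^2 - 10*x = 0.
  Factor: 3*x^2 - 10*x = x*(3*x - 10) = 0.
  ⇒ x = 0, 10/3

f''(x) = (-3*x^2 + 16*x - 10)*exp(-x)
Second-derivative test at each critical point:
  f''(0) = -10 < 0 → local maximum
  f''(10/3) = 0.3567 > 0 → local minimum

Critical points: x = 0 (local maximum); x = 10/3 (local minimum)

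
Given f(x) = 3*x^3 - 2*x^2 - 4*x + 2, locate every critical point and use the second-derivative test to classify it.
f'(x) = 9*x^2 - 4*x - 4

Solve f'(x) = 0:
  9*x^2 - 4*x - 4 = 0 has no rational roots; quadratic formula: x = (4 ± √160)/18.
  ⇒ x = 2/9 - 2*sqrt(10)/9 ≈ -0.4805, 2/9 + 2*sqrt(10)/9 ≈ 0.9250

f''(x) = 18*x - 4
Second-derivative test at each critical point:
  f''(-0.4805) = -12.6491 < 0 → local maximum
  f''(0.9250) = 12.6491 > 0 → local minimum

Critical points: x = 2/9 - 2*sqrt(10)/9 ≈ -0.4805 (local maximum); x = 2/9 + 2*sqrt(10)/9 ≈ 0.9250 (local minimum)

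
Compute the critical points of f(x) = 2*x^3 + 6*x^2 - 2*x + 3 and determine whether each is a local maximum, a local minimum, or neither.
f'(x) = 6*x^2 + 12*x - 2

Solve f'(x) = 0:
  Factor: 6*x^2 + 12*x - 2 = 2*(3*x^2 + 6*x - 1); 3*x^2 + 6*x - 1 = 0 has no rational roots; quadratic formula: x = (-6 ± √48)/6.
  ⇒ x = -2*sqrt(3)/3 - 1 ≈ -2.1547, -1 + 2*sqrt(3)/3 ≈ 0.1547

f''(x) = 12*x + 12
Second-derivative test at each critical point:
  f''(-2.1547) = -13.8564 < 0 → local maximum
  f''(0.1547) = 13.8564 > 0 → local minimum

Critical points: x = -2*sqrt(3)/3 - 1 ≈ -2.1547 (local maximum); x = -1 + 2*sqrt(3)/3 ≈ 0.1547 (local minimum)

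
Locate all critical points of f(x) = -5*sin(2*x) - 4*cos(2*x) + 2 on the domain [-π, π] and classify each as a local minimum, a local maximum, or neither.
f'(x) = 8*sin(2*x) - 10*cos(2*x)

Solve f'(x) = 0 on [-π, π]:
  f'(x) = 0 ⇔ -5*cos(2*x) = -4*sin(2*x) ⇔ tan(2*x) = 5/4, i.e. 2*x = arctan(5/4) + nπ; keep the solutions lying in [-π, π].
  ⇒ x = -pi + atan(5/4)/2 ≈ -2.6936, -pi/2 + atan(5/4)/2 ≈ -1.1228, atan(5/4)/2 ≈ 0.4480, atan(5/4)/2 + pi/2 ≈ 2.0188

f''(x) = 20*sin(2*x) + 16*cos(2*x)
Second-derivative test at each critical point:
  f''(-2.6936) = 25.6125 > 0 → local minimum
  f''(-1.1228) = -25.6125 < 0 → local maximum
  f''(0.4480) = 25.6125 > 0 → local minimum
  f''(2.0188) = -25.6125 < 0 → local maximum

Critical points: x = -pi + atan(5/4)/2 ≈ -2.6936 (local minimum); x = -pi/2 + atan(5/4)/2 ≈ -1.1228 (local maximum); x = atan(5/4)/2 ≈ 0.4480 (local minimum); x = atan(5/4)/2 + pi/2 ≈ 2.0188 (local maximum)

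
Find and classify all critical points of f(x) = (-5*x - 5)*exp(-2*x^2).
f'(x) = 5*(4*x*(x + 1) - 1)*exp(-2*x^2)

Solve f'(x) = 0:
  f'(x) = (20*x^2 + 20*x - 5)·exp(-2*x^2) and exp(-2*x^2) > 0 for every x, so f'(x) = 0 ⇔ 20*x^2 + 20*x - 5 = 0.
  Factor: 20*x^2 + 20*x - 5 = 5*(4*x^2 + 4*x - 1); 4*x^2 + 4*x - 1 = 0 has no rational roots; quadratic formula: x = (-4 ± √32)/8.
  ⇒ x = -sqrt(2)/2 - 1/2 ≈ -1.2071, -1/2 + sqrt(2)/2 ≈ 0.2071

f''(x) = 20*(-4*x^2*(x + 1) + 3*x + 1)*exp(-2*x^2)
Second-derivative test at each critical point:
  f''(-1.2071) = -1.5343 < 0 → local maximum
  f''(0.2071) = 25.9590 > 0 → local minimum

Critical points: x = -sqrt(2)/2 - 1/2 ≈ -1.2071 (local maximum); x = -1/2 + sqrt(2)/2 ≈ 0.2071 (local minimum)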